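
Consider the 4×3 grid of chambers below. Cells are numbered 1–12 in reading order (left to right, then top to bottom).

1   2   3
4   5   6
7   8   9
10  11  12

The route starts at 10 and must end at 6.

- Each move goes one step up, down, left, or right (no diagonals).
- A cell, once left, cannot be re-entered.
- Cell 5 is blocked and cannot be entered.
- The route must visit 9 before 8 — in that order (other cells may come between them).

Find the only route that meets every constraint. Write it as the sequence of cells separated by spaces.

10 11 12 9 8 7 4 1 2 3 6

The waypoints must appear in the order 9, 8, with no cell reused.
Route from 10: 2× right (reaching 12), up to 9, 2× left (reaching 7), 2× up (reaching 1), 2× right (reaching 3), down to 6 — 10 moves in all.
Check: order respected (9 at step 3, 8 at step 4).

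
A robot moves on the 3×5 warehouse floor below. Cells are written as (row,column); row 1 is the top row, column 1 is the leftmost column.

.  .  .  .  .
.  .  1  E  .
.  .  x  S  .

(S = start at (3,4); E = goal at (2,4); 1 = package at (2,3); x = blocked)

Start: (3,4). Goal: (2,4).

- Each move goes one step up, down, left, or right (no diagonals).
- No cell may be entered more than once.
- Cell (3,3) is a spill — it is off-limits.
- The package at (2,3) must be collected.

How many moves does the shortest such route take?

Any route passes through (2,3) somewhere between (3,4) and (2,4). Summing Manhattan distances along the two legs ((3,4) → (2,3) → (2,4)) gives a lower bound of 2 + 1 = 3 moves.
The shortest route satisfying every rule uses 7 moves: (3,4) → (3,5) → (2,5) → (1,5) → (1,4) → (1,3) → (2,3) → (2,4).
The bound of 3 isn't tight here; checking systematically, no route of length 3 through 6 satisfies every constraint (on a 4-connected grid the length of any start-to-goal walk has the same parity as the Manhattan bound, so only lengths 3, 5, 7, … need checking), so 7 is the minimum.

7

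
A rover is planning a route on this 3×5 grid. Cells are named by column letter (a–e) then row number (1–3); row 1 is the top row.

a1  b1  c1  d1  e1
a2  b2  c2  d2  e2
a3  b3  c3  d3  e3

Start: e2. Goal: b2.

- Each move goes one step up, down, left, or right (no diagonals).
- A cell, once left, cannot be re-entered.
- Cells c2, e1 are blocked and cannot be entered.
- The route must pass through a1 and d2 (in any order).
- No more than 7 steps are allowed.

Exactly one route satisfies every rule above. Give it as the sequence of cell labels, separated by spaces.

e2 d2 d1 c1 b1 a1 a2 b2

The 7-move cap with required stops at a1, d2 leaves no slack for detours.
Route from e2: left 1 to d2, up 1 to d1, left 3 to a1, down 1 to a2, right 1 to b2 — 7 moves in all.
Check: all required cells visited; 7 ≤ 7 moves.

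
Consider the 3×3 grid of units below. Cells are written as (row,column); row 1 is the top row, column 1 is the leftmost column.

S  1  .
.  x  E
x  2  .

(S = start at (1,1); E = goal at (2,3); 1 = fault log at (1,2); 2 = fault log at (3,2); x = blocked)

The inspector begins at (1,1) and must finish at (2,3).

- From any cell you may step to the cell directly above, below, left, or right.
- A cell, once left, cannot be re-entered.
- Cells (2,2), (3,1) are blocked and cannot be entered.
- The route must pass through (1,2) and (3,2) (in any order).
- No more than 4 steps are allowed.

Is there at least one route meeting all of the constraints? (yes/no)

no

(3,2) must be visited but has only one open neighbour ((3,3)), and it is neither the start nor the goal — the route would have to enter and leave through (3,3), re-entering it.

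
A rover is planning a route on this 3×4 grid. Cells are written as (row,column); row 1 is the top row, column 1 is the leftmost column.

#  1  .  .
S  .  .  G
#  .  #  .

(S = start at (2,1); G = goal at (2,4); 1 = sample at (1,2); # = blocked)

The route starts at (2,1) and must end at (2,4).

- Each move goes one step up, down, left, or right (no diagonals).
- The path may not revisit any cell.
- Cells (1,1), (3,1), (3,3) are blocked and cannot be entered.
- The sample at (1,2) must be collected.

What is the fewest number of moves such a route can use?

5

Any route passes through (1,2) somewhere between (2,1) and (2,4). Summing Manhattan distances along the two legs ((2,1) → (1,2) → (2,4)) gives a lower bound of 2 + 3 = 5 moves.
A route of 5 moves achieves this: (2,1) → (2,2) → (1,2) → (1,3) → (2,3) → (2,4).
Since 5 matches the lower bound, it is optimal.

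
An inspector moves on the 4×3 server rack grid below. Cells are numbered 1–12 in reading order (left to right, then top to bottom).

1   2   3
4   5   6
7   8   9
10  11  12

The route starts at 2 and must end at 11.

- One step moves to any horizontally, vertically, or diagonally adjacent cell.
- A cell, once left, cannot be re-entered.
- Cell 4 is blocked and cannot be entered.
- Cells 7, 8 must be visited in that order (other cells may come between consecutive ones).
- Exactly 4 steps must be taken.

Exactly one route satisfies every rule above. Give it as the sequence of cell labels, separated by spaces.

2 5 7 8 11

The waypoints must appear in the order 7, 8, with no cell reused.
Route from 2: down to 5, down-left to 7, right to 8, down to 11 — 4 moves in all.
Check: order respected (7 at step 2, 8 at step 3); 4 moves as required.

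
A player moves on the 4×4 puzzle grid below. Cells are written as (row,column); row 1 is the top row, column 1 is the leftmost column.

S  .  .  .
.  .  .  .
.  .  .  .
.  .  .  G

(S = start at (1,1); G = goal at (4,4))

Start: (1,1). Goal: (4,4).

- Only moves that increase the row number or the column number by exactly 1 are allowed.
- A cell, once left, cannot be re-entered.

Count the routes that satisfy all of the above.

A right/down-only route from (1,1) to (4,4) makes exactly 3 down-moves and 3 right-moves in some order.
With no other constraints that would be C(6,3) = 20 routes.
That gives 20 routes.

20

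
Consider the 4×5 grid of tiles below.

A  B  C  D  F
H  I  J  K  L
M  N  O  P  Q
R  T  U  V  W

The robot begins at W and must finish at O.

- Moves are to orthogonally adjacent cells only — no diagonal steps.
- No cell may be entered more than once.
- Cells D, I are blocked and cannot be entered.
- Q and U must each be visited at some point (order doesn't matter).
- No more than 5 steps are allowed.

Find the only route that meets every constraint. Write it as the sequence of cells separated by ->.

W -> Q -> P -> V -> U -> O

The budget equals the shortest possible length, so every move has to be on a shortest route through the required cells.
Route from W: up to Q, left to P, down to V, left to U, up to O — 5 moves in all.
Check: all required cells visited; 5 ≤ 5 moves.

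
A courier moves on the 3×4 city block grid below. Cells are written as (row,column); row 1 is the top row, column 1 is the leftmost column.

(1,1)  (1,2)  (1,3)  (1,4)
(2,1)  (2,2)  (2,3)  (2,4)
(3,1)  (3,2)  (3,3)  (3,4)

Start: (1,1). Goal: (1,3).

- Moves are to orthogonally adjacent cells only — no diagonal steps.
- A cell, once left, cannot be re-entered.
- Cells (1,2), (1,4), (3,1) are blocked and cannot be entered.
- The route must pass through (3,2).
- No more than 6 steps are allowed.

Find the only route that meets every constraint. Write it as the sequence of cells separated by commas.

(1,1), (2,1), (2,2), (3,2), (3,3), (2,3), (1,3)

The 6-move cap with required stops at (3,2) leaves no slack for detours.
Route from (1,1): down 1 to (2,1), right 1 to (2,2), down 1 to (3,2), right 1 to (3,3), up 2 to (1,3) — 6 moves in all.
Check: all required cells visited; 6 ≤ 6 moves.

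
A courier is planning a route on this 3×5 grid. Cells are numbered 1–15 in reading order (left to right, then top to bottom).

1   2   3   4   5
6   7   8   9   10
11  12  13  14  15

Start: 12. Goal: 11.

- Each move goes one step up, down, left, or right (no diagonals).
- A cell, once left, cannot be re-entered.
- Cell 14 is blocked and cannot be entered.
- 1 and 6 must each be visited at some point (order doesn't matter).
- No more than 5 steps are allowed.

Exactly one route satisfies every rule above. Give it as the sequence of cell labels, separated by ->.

The 5-move cap with required stops at 1, 6 leaves no slack for detours.
Route from 12: 2× up (reaching 2), left to 1, 2× down (reaching 11) — 5 moves in all.
Check: all required cells visited; 5 ≤ 5 moves.

12 -> 7 -> 2 -> 1 -> 6 -> 11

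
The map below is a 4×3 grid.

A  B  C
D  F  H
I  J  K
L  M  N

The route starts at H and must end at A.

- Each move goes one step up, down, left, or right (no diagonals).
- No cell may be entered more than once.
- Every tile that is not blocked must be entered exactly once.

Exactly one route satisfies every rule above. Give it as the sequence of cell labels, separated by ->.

Need to visit all 12 open cells exactly once, starting at H and ending at A.
Cell L has only two open neighbours (I and M), so the path must pass straight through it: one of those is the cell it's entered from and the other is where it exits.
Route from H: up to C, left to B, 2× down (reaching J), right to K, down to N, 2× left (reaching L), 3× up (reaching A) — 11 moves in all.
Check: all 12 open cells covered.

H -> C -> B -> F -> J -> K -> N -> M -> L -> I -> D -> A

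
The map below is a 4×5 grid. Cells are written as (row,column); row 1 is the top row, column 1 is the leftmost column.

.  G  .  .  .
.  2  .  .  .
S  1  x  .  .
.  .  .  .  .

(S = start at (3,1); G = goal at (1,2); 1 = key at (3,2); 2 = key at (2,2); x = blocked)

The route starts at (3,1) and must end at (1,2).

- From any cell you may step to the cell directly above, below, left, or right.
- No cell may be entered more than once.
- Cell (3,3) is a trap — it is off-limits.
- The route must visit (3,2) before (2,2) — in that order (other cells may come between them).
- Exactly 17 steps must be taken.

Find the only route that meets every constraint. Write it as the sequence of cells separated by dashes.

The waypoints must appear in the order (3,2), (2,2), with no cell reused.
Route from (3,1): right 1 to (3,2), down 1 to (4,2), right 3 to (4,5), up 1 to (3,5), left 1 to (3,4), up 1 to (2,4), right 1 to (2,5), up 1 to (1,5), left 2 to (1,3), down 1 to (2,3), left 2 to (2,1), up 1 to (1,1), right 1 to (1,2) — 17 moves in all.
Check: order respected (1 at step 1, 2 at step 14); 17 moves as required.

(3,1) - (3,2) - (4,2) - (4,3) - (4,4) - (4,5) - (3,5) - (3,4) - (2,4) - (2,5) - (1,5) - (1,4) - (1,3) - (2,3) - (2,2) - (2,1) - (1,1) - (1,2)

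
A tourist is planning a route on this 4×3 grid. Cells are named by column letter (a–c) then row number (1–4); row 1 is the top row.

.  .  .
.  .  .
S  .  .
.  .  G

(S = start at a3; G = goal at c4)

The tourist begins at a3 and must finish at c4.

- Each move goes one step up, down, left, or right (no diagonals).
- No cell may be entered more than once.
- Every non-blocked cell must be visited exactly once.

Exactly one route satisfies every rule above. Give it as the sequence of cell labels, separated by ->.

a3 -> a4 -> b4 -> b3 -> b2 -> a2 -> a1 -> b1 -> c1 -> c2 -> c3 -> c4

Need to visit all 12 open cells exactly once, starting at a3 and ending at c4.
Cell a4 has only two open neighbours (a3 and b4), so the path must pass straight through it: one of those is the cell it's entered from and the other is where it exits.
Route from a3: down to a4, right to b4, 2× up (reaching b2), left to a2, up to a1, 2× right (reaching c1), 3× down (reaching c4) — 11 moves in all.
Check: all 12 open cells covered.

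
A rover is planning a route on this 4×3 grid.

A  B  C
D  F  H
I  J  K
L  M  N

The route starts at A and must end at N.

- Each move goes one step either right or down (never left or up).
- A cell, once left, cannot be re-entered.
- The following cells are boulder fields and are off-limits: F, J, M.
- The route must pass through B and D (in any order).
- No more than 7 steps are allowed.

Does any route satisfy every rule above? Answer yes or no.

D is below but to the left of B: going B → D would need a leftward move and D → B an upward move, so no right/down-only route can visit both required cells.

no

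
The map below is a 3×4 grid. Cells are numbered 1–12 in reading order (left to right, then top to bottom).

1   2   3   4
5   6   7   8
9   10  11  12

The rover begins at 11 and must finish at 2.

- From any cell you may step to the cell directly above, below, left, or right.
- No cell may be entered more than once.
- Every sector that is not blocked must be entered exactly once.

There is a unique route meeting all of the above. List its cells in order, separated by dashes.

Need to visit all 12 open cells exactly once, starting at 11 and ending at 2.
Route from 11: right 1 to 12, up 2 to 4, left 1 to 3, down 1 to 7, left 1 to 6, down 1 to 10, left 1 to 9, up 2 to 1, right 1 to 2 — 11 moves in all.
Check: all 12 open cells covered.

11 - 12 - 8 - 4 - 3 - 7 - 6 - 10 - 9 - 5 - 1 - 2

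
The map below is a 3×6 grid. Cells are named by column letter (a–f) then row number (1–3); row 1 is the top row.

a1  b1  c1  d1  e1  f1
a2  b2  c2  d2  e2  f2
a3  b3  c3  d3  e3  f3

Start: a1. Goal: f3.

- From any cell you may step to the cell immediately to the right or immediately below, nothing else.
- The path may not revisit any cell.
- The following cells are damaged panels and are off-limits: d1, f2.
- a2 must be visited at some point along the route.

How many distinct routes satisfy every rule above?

A right/down-only route from a1 to f3 makes exactly 2 down-moves and 5 right-moves in some order.
With no other constraints that would be C(7,2) = 21 routes.
Split at a2 and multiply the segment counts (each segment already excludes blocked cells): a1→a2: 1; a2→f3: 5; product = 5.
That gives 5 routes.

5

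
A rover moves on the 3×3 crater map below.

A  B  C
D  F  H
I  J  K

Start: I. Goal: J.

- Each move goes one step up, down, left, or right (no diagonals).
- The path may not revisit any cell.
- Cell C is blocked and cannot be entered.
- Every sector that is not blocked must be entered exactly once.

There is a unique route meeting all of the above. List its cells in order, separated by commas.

I, D, A, B, F, H, K, J

Need to visit all 8 open cells exactly once, starting at I and ending at J.
Route from I: up 2 to A, right 1 to B, down 1 to F, right 1 to H, down 1 to K, left 1 to J — 7 moves in all.
Check: all 8 open cells covered.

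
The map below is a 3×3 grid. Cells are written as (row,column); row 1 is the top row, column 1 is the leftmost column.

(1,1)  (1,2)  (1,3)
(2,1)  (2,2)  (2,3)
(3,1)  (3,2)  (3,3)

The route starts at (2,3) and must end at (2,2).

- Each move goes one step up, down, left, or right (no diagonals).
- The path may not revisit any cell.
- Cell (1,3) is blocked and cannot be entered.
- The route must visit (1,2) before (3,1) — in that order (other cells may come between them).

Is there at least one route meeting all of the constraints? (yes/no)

no

Ignoring the required order, 1 revisit-free route from (2,3) to (2,2) passes through all of (1,2) and (3,1); the waypoint orders that occur are (3,1) → (1,2) (1) — never (1,2) → (3,1).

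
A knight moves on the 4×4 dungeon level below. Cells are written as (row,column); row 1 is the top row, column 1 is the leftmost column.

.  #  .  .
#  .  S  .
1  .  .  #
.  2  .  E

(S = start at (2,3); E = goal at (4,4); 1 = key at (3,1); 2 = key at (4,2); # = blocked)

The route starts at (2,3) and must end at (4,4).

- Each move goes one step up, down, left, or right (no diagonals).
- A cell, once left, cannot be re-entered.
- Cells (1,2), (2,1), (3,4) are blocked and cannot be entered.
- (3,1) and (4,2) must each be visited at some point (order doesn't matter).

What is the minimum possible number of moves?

Any route passes through (3,1) and (4,2) in some order between (2,3) and (4,4). Summing Manhattan distances along each leg and taking the cheapest ordering ((2,3) → (3,1) → (4,2) → (4,4)) gives a lower bound of 3 + 2 + 2 = 7 moves.
A route of 7 moves achieves this: (2,3) → (3,3) → (3,2) → (3,1) → (4,1) → (4,2) → (4,3) → (4,4).
Since 7 matches the lower bound, it is optimal.

7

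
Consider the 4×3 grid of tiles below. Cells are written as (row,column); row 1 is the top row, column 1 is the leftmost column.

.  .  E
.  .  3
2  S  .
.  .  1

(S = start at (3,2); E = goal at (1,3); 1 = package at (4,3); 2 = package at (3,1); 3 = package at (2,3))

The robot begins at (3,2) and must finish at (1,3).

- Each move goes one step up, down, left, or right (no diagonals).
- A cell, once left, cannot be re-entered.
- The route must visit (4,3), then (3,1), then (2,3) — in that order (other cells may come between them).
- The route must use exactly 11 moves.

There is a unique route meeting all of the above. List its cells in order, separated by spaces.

The waypoints must appear in the order (4,3), (3,1), (2,3), with no cell reused.
Route from (3,2): right to (3,3), down to (4,3), 2× left (reaching (4,1)), 3× up (reaching (1,1)), right to (1,2), down to (2,2), right to (2,3), up to (1,3) — 11 moves in all.
Check: order respected (1 at step 2, 2 at step 5, 3 at step 10); 11 moves as required.

(3,2) (3,3) (4,3) (4,2) (4,1) (3,1) (2,1) (1,1) (1,2) (2,2) (2,3) (1,3)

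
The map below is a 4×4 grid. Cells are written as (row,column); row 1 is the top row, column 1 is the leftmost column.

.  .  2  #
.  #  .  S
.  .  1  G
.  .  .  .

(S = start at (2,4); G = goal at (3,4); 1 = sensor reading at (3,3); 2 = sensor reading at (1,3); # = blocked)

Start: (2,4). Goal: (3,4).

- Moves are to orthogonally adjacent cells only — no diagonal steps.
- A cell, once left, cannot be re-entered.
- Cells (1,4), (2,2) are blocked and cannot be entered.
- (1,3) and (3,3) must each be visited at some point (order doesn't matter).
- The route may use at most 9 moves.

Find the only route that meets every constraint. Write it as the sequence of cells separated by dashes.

(2,4) - (2,3) - (1,3) - (1,2) - (1,1) - (2,1) - (3,1) - (3,2) - (3,3) - (3,4)

Any route must reach (1,3) and (3,3) and still end at (3,4) within 9 moves, so the order of the required stops is forced.
Route from (2,4): left 1 to (2,3), up 1 to (1,3), left 2 to (1,1), down 2 to (3,1), right 3 to (3,4) — 9 moves in all.
Check: all required cells visited; 9 ≤ 9 moves.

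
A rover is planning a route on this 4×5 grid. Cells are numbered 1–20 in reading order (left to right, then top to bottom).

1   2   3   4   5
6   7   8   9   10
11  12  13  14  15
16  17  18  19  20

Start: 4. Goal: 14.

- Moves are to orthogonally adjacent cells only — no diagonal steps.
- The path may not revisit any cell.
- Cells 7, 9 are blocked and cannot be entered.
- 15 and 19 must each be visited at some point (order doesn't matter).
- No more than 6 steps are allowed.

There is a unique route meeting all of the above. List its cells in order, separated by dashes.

4 - 5 - 10 - 15 - 20 - 19 - 14

The budget equals the shortest possible length, so every move has to be on a shortest route through the required cells.
Route from 4: right 1 to 5, down 3 to 20, left 1 to 19, up 1 to 14 — 6 moves in all.
Check: all required cells visited; 6 ≤ 6 moves.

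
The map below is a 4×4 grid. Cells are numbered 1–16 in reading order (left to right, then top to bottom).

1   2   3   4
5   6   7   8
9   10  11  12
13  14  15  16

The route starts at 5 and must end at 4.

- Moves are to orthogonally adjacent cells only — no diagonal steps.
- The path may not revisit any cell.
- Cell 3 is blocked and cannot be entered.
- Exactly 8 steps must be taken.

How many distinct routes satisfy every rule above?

Need simple routes of exactly 8 moves from 5 to 4 (Manhattan distance 4, so 2 moves are spent on a detour and 2 undoing it).
Branch systematically from the start, pruning whenever the remaining move budget drops below the Manhattan distance to 4 or differs from it in parity. Grouping the completions by first move — via 1: 3; via 9: 11; via 6: 5 — and summing: 3 + 11 + 5 = 19.
That gives 19 routes.

19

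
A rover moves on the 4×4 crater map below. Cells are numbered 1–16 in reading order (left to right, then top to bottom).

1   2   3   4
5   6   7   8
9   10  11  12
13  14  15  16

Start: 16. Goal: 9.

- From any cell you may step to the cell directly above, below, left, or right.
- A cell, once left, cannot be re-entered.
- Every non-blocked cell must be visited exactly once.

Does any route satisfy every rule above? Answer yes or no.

no

Colour the cells like a checkerboard: each orthogonal step flips colour, so a Hamiltonian route alternates colours. Here there are 8 cells of one colour and 8 of the other, with start on the same colour as the goal — the counts and endpoints can't be arranged into an alternating sequence of length 16, so no Hamiltonian route exists.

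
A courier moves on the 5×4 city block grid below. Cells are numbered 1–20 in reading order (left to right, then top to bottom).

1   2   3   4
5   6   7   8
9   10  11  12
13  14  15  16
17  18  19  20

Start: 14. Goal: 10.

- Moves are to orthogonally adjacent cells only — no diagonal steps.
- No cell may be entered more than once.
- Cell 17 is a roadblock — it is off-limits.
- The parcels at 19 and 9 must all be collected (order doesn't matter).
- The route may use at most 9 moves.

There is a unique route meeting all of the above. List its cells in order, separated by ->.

14 -> 18 -> 19 -> 15 -> 11 -> 7 -> 6 -> 5 -> 9 -> 10

Any route must reach 19 and 9 and still end at 10 within 9 moves, so the order of the required stops is forced.
Route from 14: down to 18, right to 19, 3× up (reaching 7), 2× left (reaching 5), down to 9, right to 10 — 9 moves in all.
Check: all required cells visited; 9 ≤ 9 moves.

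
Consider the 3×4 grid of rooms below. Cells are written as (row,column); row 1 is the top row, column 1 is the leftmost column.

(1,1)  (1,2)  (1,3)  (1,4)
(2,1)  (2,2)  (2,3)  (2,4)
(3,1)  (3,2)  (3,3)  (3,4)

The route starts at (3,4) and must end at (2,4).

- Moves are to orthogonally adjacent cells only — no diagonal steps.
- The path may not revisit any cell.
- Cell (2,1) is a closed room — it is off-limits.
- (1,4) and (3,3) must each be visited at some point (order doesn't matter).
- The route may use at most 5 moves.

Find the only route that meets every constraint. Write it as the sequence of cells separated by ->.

(3,4) -> (3,3) -> (2,3) -> (1,3) -> (1,4) -> (2,4)

Any route must reach (1,4) and (3,3) and still end at (2,4) within 5 moves, so the order of the required stops is forced.
Route from (3,4): left 1 to (3,3), up 2 to (1,3), right 1 to (1,4), down 1 to (2,4) — 5 moves in all.
Check: all required cells visited; 5 ≤ 5 moves.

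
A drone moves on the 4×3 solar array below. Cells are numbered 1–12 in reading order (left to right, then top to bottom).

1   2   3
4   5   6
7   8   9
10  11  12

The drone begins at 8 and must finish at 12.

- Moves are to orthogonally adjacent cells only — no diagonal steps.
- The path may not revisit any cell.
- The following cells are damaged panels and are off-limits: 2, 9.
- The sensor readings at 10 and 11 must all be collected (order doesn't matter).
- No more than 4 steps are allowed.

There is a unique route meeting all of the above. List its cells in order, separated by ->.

8 -> 7 -> 10 -> 11 -> 12

The 4-move cap with required stops at 10, 11 leaves no slack for detours.
Route from 8: left 1 to 7, down 1 to 10, right 2 to 12 — 4 moves in all.
Check: all required cells visited; 4 ≤ 4 moves.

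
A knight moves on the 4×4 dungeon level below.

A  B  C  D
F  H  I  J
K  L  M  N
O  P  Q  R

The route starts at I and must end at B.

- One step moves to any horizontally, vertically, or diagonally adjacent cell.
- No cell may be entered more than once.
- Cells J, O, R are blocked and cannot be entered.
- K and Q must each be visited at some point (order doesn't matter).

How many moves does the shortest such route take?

6

Any route passes through K and Q in some order between I and B. Summing Chebyshev distances along each leg and taking the cheapest ordering (I → Q → K → B) gives a lower bound of 2 + 2 + 2 = 6 moves.
A route of 6 moves achieves this: I → L → Q → P → K → F → B.
Since 6 matches the lower bound, it is optimal.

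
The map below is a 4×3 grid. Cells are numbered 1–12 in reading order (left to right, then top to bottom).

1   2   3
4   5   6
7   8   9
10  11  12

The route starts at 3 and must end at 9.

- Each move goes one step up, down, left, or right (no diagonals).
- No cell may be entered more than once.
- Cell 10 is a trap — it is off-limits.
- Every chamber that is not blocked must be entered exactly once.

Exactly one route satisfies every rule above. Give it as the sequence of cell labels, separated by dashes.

Need to visit all 11 open cells exactly once, starting at 3 and ending at 9.
Cell 12 has only two open neighbours (9 and 11), so the path must pass straight through it: one of those is the cell it's entered from and the other is where it exits.
Route from 3: down to 6, left to 5, up to 2, left to 1, 2× down (reaching 7), right to 8, down to 11, right to 12, up to 9 — 10 moves in all.
Check: all 11 open cells covered.

3 - 6 - 5 - 2 - 1 - 4 - 7 - 8 - 11 - 12 - 9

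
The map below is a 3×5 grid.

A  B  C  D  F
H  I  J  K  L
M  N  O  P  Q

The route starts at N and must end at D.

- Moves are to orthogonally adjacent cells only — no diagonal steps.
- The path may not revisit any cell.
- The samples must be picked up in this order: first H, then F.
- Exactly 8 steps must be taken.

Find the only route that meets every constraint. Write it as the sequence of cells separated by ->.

N -> M -> H -> I -> J -> K -> L -> F -> D

The waypoints must appear in the order H, F, with no cell reused.
Route from N: left 1 to M, up 1 to H, right 4 to L, up 1 to F, left 1 to D — 8 moves in all.
Check: order respected (H at step 2, F at step 7); 8 moves as required.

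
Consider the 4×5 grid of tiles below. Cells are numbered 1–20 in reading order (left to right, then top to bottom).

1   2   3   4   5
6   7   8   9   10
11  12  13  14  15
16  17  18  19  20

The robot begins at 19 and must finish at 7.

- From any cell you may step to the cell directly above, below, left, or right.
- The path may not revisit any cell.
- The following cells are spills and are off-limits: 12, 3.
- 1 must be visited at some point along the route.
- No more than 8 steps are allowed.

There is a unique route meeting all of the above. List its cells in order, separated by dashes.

The budget equals the shortest possible length, so every move has to be on a shortest route through the required cells.
Route from 19: 3× left (reaching 16), 3× up (reaching 1), right to 2, down to 7 — 8 moves in all.
Check: all required cells visited; 8 ≤ 8 moves.

19 - 18 - 17 - 16 - 11 - 6 - 1 - 2 - 7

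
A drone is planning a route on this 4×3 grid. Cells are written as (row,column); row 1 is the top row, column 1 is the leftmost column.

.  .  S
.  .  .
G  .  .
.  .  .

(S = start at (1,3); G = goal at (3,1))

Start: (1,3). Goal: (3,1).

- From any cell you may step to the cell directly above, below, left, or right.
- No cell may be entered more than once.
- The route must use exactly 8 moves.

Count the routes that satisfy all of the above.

Need simple routes of exactly 8 moves from (1,3) to (3,1) (Manhattan distance 4, so 2 moves are spent on a detour and 2 undoing it).
Branch systematically from the start, pruning whenever the remaining move budget drops below the Manhattan distance to (3,1) or differs from it in parity. Grouping the completions by first move — via (2,3): 3; via (1,2): 6 — and summing: 3 + 6 = 9.
That gives 9 routes.

9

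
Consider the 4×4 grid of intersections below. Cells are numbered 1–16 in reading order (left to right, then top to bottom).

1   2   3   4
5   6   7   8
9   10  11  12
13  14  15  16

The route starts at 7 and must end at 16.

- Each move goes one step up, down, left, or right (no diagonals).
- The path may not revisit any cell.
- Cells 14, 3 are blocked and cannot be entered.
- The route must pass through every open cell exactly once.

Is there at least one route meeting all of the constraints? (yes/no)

no

Cell 4 has only one open neighbour but is neither the start nor the goal, so a Hamiltonian route would have to both enter and leave it through the same neighbour — impossible without revisiting.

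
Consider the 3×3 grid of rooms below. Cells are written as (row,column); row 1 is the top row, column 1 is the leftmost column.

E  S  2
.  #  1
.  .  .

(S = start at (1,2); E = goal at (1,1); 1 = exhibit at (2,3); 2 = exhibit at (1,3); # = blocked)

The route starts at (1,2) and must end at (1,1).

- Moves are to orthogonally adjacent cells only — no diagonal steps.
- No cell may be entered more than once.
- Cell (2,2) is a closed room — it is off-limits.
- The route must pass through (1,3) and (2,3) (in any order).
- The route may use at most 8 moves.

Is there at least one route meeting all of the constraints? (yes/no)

yes

One route that works: (1,2) → (1,3) → (2,3) → (3,3) → (3,2) → (3,1) → (2,1) → (1,1).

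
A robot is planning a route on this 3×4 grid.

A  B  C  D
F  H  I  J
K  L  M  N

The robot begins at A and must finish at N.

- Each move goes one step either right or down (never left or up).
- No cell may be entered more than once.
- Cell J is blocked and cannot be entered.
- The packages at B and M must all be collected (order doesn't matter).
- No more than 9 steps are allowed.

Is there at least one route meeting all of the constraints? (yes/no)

yes

One route that works: A → B → H → L → M → N.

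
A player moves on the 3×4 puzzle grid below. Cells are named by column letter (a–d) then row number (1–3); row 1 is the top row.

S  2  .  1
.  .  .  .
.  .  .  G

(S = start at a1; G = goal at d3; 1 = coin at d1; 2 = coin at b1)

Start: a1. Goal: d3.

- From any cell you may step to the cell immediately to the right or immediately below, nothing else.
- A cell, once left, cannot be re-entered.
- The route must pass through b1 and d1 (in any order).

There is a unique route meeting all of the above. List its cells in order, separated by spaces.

Moves only go right or down, so the column and row indices never decrease.
Route from a1: right 3 to d1, down 2 to d3 — 5 moves in all.
Check: all required cells visited.

a1 b1 c1 d1 d2 d3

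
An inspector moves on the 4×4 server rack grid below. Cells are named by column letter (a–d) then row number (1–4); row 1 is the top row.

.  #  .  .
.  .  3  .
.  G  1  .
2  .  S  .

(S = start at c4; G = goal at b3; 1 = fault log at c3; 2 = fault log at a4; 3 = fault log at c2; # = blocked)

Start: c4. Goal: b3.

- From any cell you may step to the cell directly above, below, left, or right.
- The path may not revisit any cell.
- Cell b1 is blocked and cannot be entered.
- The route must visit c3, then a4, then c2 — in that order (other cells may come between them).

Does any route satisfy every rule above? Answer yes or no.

Ignoring the required order, 7 revisit-free routes from c4 to b3 pass through all of c3, a4, and c2; the waypoint orders that occur are c3 → c2 → a4 (4); a4 → c2 → c3 (3) — never c3 → a4 → c2.

no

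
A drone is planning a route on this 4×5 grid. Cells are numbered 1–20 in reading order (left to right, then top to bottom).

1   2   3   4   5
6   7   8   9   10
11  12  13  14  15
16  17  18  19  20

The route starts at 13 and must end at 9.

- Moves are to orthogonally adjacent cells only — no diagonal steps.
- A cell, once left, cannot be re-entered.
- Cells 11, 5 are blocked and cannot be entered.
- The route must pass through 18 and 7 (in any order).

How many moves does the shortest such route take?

Any route passes through 18 and 7 in some order between 13 and 9. Summing Manhattan distances along each leg and taking the cheapest ordering (13 → 18 → 7 → 9) gives a lower bound of 1 + 3 + 2 = 6 moves.
A route of 6 moves achieves this: 13 → 18 → 17 → 12 → 7 → 8 → 9.
Since 6 matches the lower bound, it is optimal.

6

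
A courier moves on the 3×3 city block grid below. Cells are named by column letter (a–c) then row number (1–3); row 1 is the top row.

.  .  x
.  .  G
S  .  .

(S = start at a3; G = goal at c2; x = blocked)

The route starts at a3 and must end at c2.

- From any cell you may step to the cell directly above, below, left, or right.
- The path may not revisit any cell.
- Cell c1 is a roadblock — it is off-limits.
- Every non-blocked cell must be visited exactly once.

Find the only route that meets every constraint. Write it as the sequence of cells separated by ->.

Need to visit all 8 open cells exactly once, starting at a3 and ending at c2.
Cell b1 has only two open neighbours (b2 and a1), so the path must pass straight through it: one of those is the cell it's entered from and the other is where it exits.
Route from a3: up 2 to a1, right 1 to b1, down 2 to b3, right 1 to c3, up 1 to c2 — 7 moves in all.
Check: all 8 open cells covered.

a3 -> a2 -> a1 -> b1 -> b2 -> b3 -> c3 -> c2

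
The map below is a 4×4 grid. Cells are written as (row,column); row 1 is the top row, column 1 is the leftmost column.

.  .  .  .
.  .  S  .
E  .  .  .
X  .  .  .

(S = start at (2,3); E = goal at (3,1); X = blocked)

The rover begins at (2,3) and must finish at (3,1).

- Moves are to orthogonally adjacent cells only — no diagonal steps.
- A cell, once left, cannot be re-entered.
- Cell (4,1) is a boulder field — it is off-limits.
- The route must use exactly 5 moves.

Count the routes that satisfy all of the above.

7

Need simple routes of exactly 5 moves from (2,3) to (3,1) (Manhattan distance 3, so 1 moves are spent on a detour and 1 undoing it).
Enumerating: (2,3) (1,3) (1,2) (2,2) (3,2) (3,1) | (2,3) (1,3) (1,2) (2,2) (2,1) (3,1) | (2,3) (1,3) (1,2) (1,1) (2,1) (3,1) | (2,3) (3,3) (4,3) (4,2) (3,2) (3,1) | (2,3) (3,3) (3,2) (2,2) (2,1) (3,1) | (2,3) (2,2) (1,2) (1,1) (2,1) (3,1) | (2,3) (2,4) (3,4) (3,3) (3,2) (3,1).
That gives 7 routes.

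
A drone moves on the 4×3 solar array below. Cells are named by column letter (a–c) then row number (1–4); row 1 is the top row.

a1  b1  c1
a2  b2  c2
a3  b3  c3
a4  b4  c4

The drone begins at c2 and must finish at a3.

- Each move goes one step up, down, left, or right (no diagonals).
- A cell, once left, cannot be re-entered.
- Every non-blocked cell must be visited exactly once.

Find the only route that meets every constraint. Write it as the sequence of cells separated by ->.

Need to visit all 12 open cells exactly once, starting at c2 and ending at a3.
Route from c2: up to c1, 2× left (reaching a1), down to a2, right to b2, down to b3, right to c3, down to c4, 2× left (reaching a4), up to a3 — 11 moves in all.
Check: all 12 open cells covered.

c2 -> c1 -> b1 -> a1 -> a2 -> b2 -> b3 -> c3 -> c4 -> b4 -> a4 -> a3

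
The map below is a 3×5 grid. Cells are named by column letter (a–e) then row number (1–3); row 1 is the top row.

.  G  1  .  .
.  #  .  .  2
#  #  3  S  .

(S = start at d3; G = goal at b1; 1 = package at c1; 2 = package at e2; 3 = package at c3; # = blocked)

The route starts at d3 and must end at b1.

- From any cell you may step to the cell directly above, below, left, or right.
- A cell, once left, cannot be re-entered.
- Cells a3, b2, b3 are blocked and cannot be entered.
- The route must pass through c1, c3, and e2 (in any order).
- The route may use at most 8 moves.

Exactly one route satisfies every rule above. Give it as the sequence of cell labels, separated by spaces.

The budget equals the shortest possible length, so every move has to be on a shortest route through the required cells.
Route from d3: left to c3, up to c2, 2× right (reaching e2), up to e1, 3× left (reaching b1) — 8 moves in all.
Check: all required cells visited; 8 ≤ 8 moves.

d3 c3 c2 d2 e2 e1 d1 c1 b1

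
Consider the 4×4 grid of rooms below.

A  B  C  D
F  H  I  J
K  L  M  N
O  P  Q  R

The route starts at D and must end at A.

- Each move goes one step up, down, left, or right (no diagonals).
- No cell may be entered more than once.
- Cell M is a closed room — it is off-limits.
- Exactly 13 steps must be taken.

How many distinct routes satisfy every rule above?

Need simple routes of exactly 13 moves from D to A (Manhattan distance 3, so 5 moves are spent on a detour and 5 undoing it).
Branch systematically from the start, pruning whenever the remaining move budget drops below the Manhattan distance to A or differs from it in parity. Grouping the completions by first move — via J: 3; via C: 6 — and summing: 3 + 6 = 9.
That gives 9 routes.

9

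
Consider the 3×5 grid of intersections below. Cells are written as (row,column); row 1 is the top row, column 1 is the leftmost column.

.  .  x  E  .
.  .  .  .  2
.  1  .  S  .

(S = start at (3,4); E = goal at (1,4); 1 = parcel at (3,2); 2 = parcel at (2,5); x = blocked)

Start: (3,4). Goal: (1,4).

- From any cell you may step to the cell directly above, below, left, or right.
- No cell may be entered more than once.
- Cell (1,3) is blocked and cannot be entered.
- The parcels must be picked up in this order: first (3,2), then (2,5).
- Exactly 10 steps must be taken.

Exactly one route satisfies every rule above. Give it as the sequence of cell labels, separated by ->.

The waypoints must appear in the order (3,2), (2,5), with no cell reused.
Route from (3,4): left 3 to (3,1), up 1 to (2,1), right 4 to (2,5), up 1 to (1,5), left 1 to (1,4) — 10 moves in all.
Check: order respected (1 at step 2, 2 at step 8); 10 moves as required.

(3,4) -> (3,3) -> (3,2) -> (3,1) -> (2,1) -> (2,2) -> (2,3) -> (2,4) -> (2,5) -> (1,5) -> (1,4)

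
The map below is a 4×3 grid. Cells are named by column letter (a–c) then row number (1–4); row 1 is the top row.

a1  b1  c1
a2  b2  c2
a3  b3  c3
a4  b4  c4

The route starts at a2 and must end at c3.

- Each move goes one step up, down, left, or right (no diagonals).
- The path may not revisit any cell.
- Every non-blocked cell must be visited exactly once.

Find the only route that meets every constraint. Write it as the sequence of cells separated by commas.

a2, a1, b1, c1, c2, b2, b3, a3, a4, b4, c4, c3

Need to visit all 12 open cells exactly once, starting at a2 and ending at c3.
Cell c1 has only two open neighbours (c2 and b1), so the path must pass straight through it: one of those is the cell it's entered from and the other is where it exits.
Route from a2: up to a1, 2× right (reaching c1), down to c2, left to b2, down to b3, left to a3, down to a4, 2× right (reaching c4), up to c3 — 11 moves in all.
Check: all 12 open cells covered.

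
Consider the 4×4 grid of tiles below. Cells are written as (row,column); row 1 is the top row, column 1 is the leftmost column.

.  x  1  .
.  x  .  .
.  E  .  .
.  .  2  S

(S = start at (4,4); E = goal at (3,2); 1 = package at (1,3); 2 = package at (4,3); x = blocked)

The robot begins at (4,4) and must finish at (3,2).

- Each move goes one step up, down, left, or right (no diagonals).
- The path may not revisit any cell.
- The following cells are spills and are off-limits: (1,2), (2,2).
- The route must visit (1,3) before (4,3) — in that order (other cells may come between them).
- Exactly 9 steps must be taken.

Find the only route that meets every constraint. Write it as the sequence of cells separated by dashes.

(4,4) - (3,4) - (2,4) - (1,4) - (1,3) - (2,3) - (3,3) - (4,3) - (4,2) - (3,2)

The waypoints must appear in the order (1,3), (4,3), with no cell reused.
Route from (4,4): up 3 to (1,4), left 1 to (1,3), down 3 to (4,3), left 1 to (4,2), up 1 to (3,2) — 9 moves in all.
Check: order respected (1 at step 4, 2 at step 7); 9 moves as required.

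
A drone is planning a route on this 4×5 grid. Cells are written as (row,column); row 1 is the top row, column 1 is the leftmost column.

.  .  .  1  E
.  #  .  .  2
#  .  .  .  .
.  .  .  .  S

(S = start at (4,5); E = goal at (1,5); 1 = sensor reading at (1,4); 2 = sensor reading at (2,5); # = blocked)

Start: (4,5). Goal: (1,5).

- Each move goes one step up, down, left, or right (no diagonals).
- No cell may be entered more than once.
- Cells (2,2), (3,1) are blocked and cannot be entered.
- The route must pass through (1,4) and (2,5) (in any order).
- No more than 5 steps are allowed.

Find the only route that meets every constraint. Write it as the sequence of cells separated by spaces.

The budget equals the shortest possible length, so every move has to be on a shortest route through the required cells.
Route from (4,5): up 2 to (2,5), left 1 to (2,4), up 1 to (1,4), right 1 to (1,5) — 5 moves in all.
Check: all required cells visited; 5 ≤ 5 moves.

(4,5) (3,5) (2,5) (2,4) (1,4) (1,5)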